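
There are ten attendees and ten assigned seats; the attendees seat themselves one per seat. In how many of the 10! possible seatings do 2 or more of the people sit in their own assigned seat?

958879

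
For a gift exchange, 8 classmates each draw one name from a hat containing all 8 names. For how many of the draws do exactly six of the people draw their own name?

Pick the 6 fixed positions: C(8,6) = 28 ways.
The remaining 2 must be deranged: !2 = 1.
Total: 28 × 1 = 28.

28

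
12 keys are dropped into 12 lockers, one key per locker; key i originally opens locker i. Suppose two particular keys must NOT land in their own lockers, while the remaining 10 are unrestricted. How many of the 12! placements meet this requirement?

402796800

Let A_j be the event that the j-th constrained one is fixed. By inclusion-exclusion over the 2 events:
Σ_{j=0}^{2} (-1)^j C(2,j)(12-j)!
= C(2,0)·12! - C(2,1)·11! + C(2,2)·10!
= 479001600 - 79833600 + 3628800
= 402796800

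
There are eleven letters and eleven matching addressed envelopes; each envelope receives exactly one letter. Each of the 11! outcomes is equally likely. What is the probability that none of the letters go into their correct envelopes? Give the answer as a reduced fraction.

1468457/3991680

Favorable outcomes: !11 = 14684570.
Total outcomes: 11! = 39916800.
Probability = 14684570/39916800 = 1468457/3991680.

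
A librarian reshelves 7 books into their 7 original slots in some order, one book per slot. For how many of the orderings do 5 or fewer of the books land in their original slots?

5039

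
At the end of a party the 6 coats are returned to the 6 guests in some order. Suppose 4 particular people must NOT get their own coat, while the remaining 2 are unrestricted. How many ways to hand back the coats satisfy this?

362

Let A_j be the event that the j-th constrained one is fixed. By inclusion-exclusion over the 4 events:
Σ_{j=0}^{4} (-1)^j C(4,j)(6-j)!
= C(4,0)·6! - C(4,1)·5! + C(4,2)·4! - C(4,3)·3! + C(4,4)·2!
= 720 - 480 + 144 - 24 + 2
= 362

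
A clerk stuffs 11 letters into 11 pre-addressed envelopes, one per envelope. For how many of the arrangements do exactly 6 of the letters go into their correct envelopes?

20328

Choose which 6 of the 11 are fixed: C(11,6) = 462.
The remaining 5 must be deranged: !5 = 44.
Total: 462 × 44 = 20328.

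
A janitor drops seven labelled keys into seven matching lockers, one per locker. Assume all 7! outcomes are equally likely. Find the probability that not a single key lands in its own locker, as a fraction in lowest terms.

103/280

Favorable outcomes: !7 = 1854.
Total outcomes: 7! = 5040.
Probability = 1854/5040 = 103/280.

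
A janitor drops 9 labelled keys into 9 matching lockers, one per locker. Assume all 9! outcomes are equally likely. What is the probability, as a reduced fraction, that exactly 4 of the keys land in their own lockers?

11/720

Favorable outcomes: C(9,4)·!5 = 126·44 = 5544.
Total outcomes: 9! = 362880.
Probability = 5544/362880 = 11/720.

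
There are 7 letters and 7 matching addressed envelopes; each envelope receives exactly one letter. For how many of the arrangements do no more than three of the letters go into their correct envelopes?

Sum C(7,i)·!(7-i) for i = 0..3:
  i=0: C(7,0)·!7 = 1·1854 = 1854
  i=1: C(7,1)·!6 = 7·265 = 1855
  i=2: C(7,2)·!5 = 21·44 = 924
  i=3: C(7,3)·!4 = 35·9 = 315
Total = 4948.

4948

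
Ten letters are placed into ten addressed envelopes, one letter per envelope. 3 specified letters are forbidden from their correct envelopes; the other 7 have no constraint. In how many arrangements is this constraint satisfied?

2656080

Let A_j be the event that the j-th constrained one is fixed. By inclusion-exclusion over the 3 events:
Σ_{j=0}^{3} (-1)^j C(3,j)(10-j)!
= C(3,0)·10! - C(3,1)·9! + C(3,2)·8! - C(3,3)·7!
= 3628800 - 1088640 + 120960 - 5040
= 2656080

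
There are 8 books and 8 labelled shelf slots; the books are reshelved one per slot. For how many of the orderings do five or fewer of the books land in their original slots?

40291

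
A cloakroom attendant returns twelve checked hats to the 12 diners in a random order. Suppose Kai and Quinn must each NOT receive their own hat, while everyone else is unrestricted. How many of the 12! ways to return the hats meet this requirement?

Inclusion-exclusion on the 2 forbidden self-matches:
Σ_{j=0}^{2} (-1)^j C(2,j)(12-j)!
= C(2,0)·12! - C(2,1)·11! + C(2,2)·10!
= 479001600 - 79833600 + 3628800
= 402796800

402796800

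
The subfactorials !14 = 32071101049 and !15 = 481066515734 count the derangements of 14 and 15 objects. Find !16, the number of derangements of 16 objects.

!16 = (16-1)·(!15 + !14) = 15·(481066515734 + 32071101049) = 15·513137616783 = 7697064251745.

7697064251745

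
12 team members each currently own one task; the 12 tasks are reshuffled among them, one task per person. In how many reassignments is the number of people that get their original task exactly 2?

88107426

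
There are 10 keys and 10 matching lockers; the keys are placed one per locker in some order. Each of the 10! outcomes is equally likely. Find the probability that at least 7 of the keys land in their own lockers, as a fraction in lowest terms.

Favorable outcomes: Σ_{i≥7} C(10,i)·!(10-i) = 120·2 + 45·1 + 10·0 + 1·1 = 286.
Total outcomes: 10! = 3628800.
Probability = 286/3628800 = 143/1814400.

143/1814400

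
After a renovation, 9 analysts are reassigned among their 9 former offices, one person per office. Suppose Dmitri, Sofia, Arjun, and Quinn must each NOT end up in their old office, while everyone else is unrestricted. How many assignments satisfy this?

229080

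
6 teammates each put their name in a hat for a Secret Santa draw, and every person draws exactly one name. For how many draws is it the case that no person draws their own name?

The subfactorial !6 = [6!/e] (nearest integer).
6! = 720, and 720/e ≈ 264.87, so !6 = 265.

265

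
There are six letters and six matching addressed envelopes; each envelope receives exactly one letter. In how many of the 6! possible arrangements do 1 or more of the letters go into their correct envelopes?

455

# with exactly i fixed is C(6,i)·!(6-i); sum over i=1..6:
  i=1: C(6,1)·!5 = 6·44 = 264
  i=2: C(6,2)·!4 = 15·9 = 135
  i=3: C(6,3)·!3 = 20·2 = 40
  i=4: C(6,4)·!2 = 15·1 = 15
  i=5: C(6,5)·!1 = 6·0 = 0
  i=6: C(6,6)·!0 = 1·1 = 1
Total = 455.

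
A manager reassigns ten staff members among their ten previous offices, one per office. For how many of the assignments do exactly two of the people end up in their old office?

667485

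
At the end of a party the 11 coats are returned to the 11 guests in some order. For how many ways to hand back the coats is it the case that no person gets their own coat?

The number of derangements of 11 is !11 = Σ_{k=0}^{11} (-1)^k·11!/k!
= 11! - 11!/1! + 11!/2! - 11!/3! + 11!/4! - 11!/5! + 11!/6! - 11!/7! + 11!/8! - 11!/9! + 11!/10! - 11!/11!
= 39916800 - 39916800 + 19958400 - 6652800 + 1663200 - 332640 + 55440 - 7920 + 990 - 110 + 11 - 1
= 14684570

14684570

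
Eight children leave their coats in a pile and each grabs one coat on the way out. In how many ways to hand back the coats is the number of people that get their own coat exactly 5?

112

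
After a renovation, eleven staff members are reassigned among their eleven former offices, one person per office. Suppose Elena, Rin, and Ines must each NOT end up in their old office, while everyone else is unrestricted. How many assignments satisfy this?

30078720

Inclusion-exclusion on the 3 forbidden self-matches:
Σ_{j=0}^{3} (-1)^j C(3,j)(11-j)!
= C(3,0)·11! - C(3,1)·10! + C(3,2)·9! - C(3,3)·8!
= 39916800 - 10886400 + 1088640 - 40320
= 30078720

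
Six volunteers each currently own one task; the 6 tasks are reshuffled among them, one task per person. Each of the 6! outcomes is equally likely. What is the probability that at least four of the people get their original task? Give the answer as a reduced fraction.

1/45

Favorable outcomes: Σ_{i≥4} C(6,i)·!(6-i) = 15·1 + 6·0 + 1·1 = 16.
Total outcomes: 6! = 720.
Probability = 16/720 = 1/45.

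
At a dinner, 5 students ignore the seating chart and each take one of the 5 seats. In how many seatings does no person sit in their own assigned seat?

44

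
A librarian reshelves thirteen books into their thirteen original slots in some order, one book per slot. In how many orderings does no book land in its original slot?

!13 is the nearest integer to 13!/e.
13! = 6227020800, and 6227020800/e ≈ 2290792932.07, so !13 = 2290792932.

2290792932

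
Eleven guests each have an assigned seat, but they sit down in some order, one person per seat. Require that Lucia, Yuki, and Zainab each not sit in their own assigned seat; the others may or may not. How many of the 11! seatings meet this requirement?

30078720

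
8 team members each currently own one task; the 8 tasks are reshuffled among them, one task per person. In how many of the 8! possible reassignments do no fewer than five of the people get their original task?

141

Sum C(8,i)·!(8-i) for i = 5..8:
  i=5: C(8,5)·!3 = 56·2 = 112
  i=6: C(8,6)·!2 = 28·1 = 28
  i=7: C(8,7)·!1 = 8·0 = 0
  i=8: C(8,8)·!0 = 1·1 = 1
Total = 141.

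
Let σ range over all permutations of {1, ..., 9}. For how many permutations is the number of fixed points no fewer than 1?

229384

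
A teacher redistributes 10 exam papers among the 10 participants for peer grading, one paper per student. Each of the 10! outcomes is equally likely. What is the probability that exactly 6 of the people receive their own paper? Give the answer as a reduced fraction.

Favorable outcomes: C(10,6)·!4 = 210·9 = 1890.
Total outcomes: 10! = 3628800.
Probability = 1890/3628800 = 1/1920.

1/1920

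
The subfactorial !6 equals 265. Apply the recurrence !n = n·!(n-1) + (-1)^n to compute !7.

!7 = 7·265 - 1 = 1854.

1854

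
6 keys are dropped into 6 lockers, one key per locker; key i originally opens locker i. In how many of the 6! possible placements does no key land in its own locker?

The subfactorial !6 = [6!/e] (nearest integer).
6! = 720, and 720/e ≈ 264.87, so !6 = 265.

265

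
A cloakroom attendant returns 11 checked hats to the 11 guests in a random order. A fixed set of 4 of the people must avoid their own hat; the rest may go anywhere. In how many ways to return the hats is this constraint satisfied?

Inclusion-exclusion on the 4 forbidden self-matches:
Σ_{j=0}^{4} (-1)^j C(4,j)(11-j)!
= C(4,0)·11! - C(4,1)·10! + C(4,2)·9! - C(4,3)·8! + C(4,4)·7!
= 39916800 - 14515200 + 2177280 - 161280 + 5040
= 27422640

27422640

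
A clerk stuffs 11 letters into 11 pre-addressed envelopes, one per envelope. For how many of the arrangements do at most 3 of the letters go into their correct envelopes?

# with exactly i fixed is C(11,i)·!(11-i); sum over i=0..3:
  i=0: C(11,0)·!11 = 1·14684570 = 14684570
  i=1: C(11,1)·!10 = 11·1334961 = 14684571
  i=2: C(11,2)·!9 = 55·133496 = 7342280
  i=3: C(11,3)·!8 = 165·14833 = 2447445
Total = 39158866.

39158866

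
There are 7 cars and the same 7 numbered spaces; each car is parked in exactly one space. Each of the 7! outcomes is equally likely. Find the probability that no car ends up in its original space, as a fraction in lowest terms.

103/280

Favorable outcomes: !7 = 1854.
Total outcomes: 7! = 5040.
Probability = 1854/5040 = 103/280.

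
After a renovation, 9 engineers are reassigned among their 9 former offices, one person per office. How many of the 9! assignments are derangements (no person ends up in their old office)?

Recurrence: !9 = 9·!8 + (-1)^9.
!9 = 9·14833 - 1 = 133496

133496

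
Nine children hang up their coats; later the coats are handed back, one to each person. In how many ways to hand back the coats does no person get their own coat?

133496

Recurrence: !9 = 9·!8 + (-1)^9.
!9 = 9·14833 - 1 = 133496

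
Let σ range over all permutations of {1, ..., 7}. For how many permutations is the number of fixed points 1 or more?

3186

Sum C(7,i)·!(7-i) for i = 1..7:
  i=1: C(7,1)·!6 = 7·265 = 1855
  i=2: C(7,2)·!5 = 21·44 = 924
  i=3: C(7,3)·!4 = 35·9 = 315
  i=4: C(7,4)·!3 = 35·2 = 70
  i=5: C(7,5)·!2 = 21·1 = 21
  i=6: C(7,6)·!1 = 7·0 = 0
  i=7: C(7,7)·!0 = 1·1 = 1
Total = 3186.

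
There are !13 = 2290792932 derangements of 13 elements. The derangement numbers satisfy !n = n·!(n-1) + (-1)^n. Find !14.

!14 = 14·2290792932 + 1 = 32071101049.

32071101049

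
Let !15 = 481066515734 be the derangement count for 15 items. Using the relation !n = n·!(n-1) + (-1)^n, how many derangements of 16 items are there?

!16 = 16·481066515734 + 1 = 7697064251745.

7697064251745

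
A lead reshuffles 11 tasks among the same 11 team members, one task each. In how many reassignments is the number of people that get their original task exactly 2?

7342280

Pick the 2 fixed positions: C(11,2) = 55 ways.
The remaining 9 must be deranged: !9 = 133496.
Total: 55 × 133496 = 7342280.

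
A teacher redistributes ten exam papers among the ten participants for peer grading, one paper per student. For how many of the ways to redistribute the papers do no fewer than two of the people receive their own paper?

958879

Sum C(10,i)·!(10-i) for i = 2..10:
  i=2: C(10,2)·!8 = 45·14833 = 667485
  i=3: C(10,3)·!7 = 120·1854 = 222480
  i=4: C(10,4)·!6 = 210·265 = 55650
  i=5: C(10,5)·!5 = 252·44 = 11088
  i=6: C(10,6)·!4 = 210·9 = 1890
  i=7: C(10,7)·!3 = 120·2 = 240
  i=8: C(10,8)·!2 = 45·1 = 45
  i=9: C(10,9)·!1 = 10·0 = 0
  i=10: C(10,10)·!0 = 1·1 = 1
Total = 958879.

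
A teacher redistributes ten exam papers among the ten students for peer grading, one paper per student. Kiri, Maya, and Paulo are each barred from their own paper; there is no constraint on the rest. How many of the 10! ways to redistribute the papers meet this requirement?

2656080

Inclusion-exclusion on the 3 forbidden self-matches:
Σ_{j=0}^{3} (-1)^j C(3,j)(10-j)!
= C(3,0)·10! - C(3,1)·9! + C(3,2)·8! - C(3,3)·7!
= 3628800 - 1088640 + 120960 - 5040
= 2656080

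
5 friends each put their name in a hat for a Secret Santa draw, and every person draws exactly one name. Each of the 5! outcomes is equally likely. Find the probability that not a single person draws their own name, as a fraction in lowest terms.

11/30

Favorable outcomes: !5 = 44.
Total outcomes: 5! = 120.
Probability = 44/120 = 11/30.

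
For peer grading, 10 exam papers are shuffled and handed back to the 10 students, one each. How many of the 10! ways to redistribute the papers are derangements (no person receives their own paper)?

1334961

Use !n = (n-1)(!(n-1) + !(n-2)).
!10 = 9·(133496 + 14833) = 9·148329 = 1334961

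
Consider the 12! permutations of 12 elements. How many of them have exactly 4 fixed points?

7342335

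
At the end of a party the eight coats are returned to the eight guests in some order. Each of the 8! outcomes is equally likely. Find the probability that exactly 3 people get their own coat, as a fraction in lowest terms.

11/180

Favorable outcomes: C(8,3)·!5 = 56·44 = 2464.
Total outcomes: 8! = 40320.
Probability = 2464/40320 = 11/180.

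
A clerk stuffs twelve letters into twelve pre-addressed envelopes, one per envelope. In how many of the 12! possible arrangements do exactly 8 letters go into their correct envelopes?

Pick the 8 fixed positions: C(12,8) = 495 ways.
The other 4 form a derangement: !4 = 9.
Total: 495 × 9 = 4455.

4455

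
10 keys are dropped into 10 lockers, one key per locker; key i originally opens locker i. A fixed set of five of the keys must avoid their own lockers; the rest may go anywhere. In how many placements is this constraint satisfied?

2170680

Inclusion-exclusion on the 5 forbidden self-matches:
Σ_{j=0}^{5} (-1)^j C(5,j)(10-j)!
= C(5,0)·10! - C(5,1)·9! + C(5,2)·8! - C(5,3)·7! + C(5,4)·6! - C(5,5)·5!
= 3628800 - 1814400 + 403200 - 50400 + 3600 - 120
= 2170680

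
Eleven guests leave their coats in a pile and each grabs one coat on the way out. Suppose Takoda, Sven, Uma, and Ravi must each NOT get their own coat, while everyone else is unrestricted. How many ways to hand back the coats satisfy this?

27422640

Inclusion-exclusion on the 4 forbidden self-matches:
Σ_{j=0}^{4} (-1)^j C(4,j)(11-j)!
= C(4,0)·11! - C(4,1)·10! + C(4,2)·9! - C(4,3)·8! + C(4,4)·7!
= 39916800 - 14515200 + 2177280 - 161280 + 5040
= 27422640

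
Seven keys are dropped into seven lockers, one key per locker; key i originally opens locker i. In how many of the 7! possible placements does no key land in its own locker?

1854

By inclusion-exclusion, !7 = Σ (-1)^k · 7!/k! for k=0..7
= 7! - 7!/1! + 7!/2! - 7!/3! + 7!/4! - 7!/5! + 7!/6! - 7!/7!
= 5040 - 5040 + 2520 - 840 + 210 - 42 + 7 - 1
= 1854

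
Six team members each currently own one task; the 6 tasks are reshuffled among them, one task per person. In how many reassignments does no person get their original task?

Use !n = n·!(n-1) + (-1)^n.
!6 = 6·44 + 1 = 265

265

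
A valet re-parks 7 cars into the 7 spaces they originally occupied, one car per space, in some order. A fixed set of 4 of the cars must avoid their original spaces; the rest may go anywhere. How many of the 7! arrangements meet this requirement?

2790

Let A_j be the event that the j-th constrained one is fixed. By inclusion-exclusion over the 4 events:
Σ_{j=0}^{4} (-1)^j C(4,j)(7-j)!
= C(4,0)·7! - C(4,1)·6! + C(4,2)·5! - C(4,3)·4! + C(4,4)·3!
= 5040 - 2880 + 720 - 96 + 6
= 2790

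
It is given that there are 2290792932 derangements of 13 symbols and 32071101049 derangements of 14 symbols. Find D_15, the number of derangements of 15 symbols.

481066515734

D_15 = (15-1)·(D_14 + D_13) = 14·(32071101049 + 2290792932) = 14·34361893981 = 481066515734.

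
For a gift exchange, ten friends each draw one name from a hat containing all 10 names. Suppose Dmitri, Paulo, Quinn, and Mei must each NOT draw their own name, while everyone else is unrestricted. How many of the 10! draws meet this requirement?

2399760

Inclusion-exclusion on the 4 forbidden self-matches:
Σ_{j=0}^{4} (-1)^j C(4,j)(10-j)!
= C(4,0)·10! - C(4,1)·9! + C(4,2)·8! - C(4,3)·7! + C(4,4)·6!
= 3628800 - 1451520 + 241920 - 20160 + 720
= 2399760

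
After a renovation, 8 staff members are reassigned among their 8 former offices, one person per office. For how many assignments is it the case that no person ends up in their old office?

14833

Use !n = n·!(n-1) + (-1)^n.
!8 = 8·1854 + 1 = 14833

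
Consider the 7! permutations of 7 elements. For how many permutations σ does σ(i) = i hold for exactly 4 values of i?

70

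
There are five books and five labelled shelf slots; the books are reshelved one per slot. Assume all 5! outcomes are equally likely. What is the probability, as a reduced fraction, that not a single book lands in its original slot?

11/30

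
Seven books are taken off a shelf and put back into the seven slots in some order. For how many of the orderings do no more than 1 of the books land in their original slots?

3709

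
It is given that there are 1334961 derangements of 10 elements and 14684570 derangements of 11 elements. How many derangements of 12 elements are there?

!12 = (12-1)·(!11 + !10) = 11·(14684570 + 1334961) = 11·16019531 = 176214841.

176214841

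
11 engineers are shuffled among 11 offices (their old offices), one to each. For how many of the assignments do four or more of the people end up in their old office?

Sum C(11,i)·!(11-i) for i = 4..11:
  i=4: C(11,4)·!7 = 330·1854 = 611820
  i=5: C(11,5)·!6 = 462·265 = 122430
  i=6: C(11,6)·!5 = 462·44 = 20328
  i=7: C(11,7)·!4 = 330·9 = 2970
  i=8: C(11,8)·!3 = 165·2 = 330
  i=9: C(11,9)·!2 = 55·1 = 55
  i=10: C(11,10)·!1 = 11·0 = 0
  i=11: C(11,11)·!0 = 1·1 = 1
Total = 757934.

757934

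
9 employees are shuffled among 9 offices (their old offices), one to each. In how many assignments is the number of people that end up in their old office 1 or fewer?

Sum C(9,i)·!(9-i) for i = 0..1:
  i=0: C(9,0)·!9 = 1·133496 = 133496
  i=1: C(9,1)·!8 = 9·14833 = 133497
Total = 266993.

266993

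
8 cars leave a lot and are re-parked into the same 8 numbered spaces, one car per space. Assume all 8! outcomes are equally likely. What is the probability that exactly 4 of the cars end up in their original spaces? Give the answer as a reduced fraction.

Favorable outcomes: C(8,4)·!4 = 70·9 = 630.
Total outcomes: 8! = 40320.
Probability = 630/40320 = 1/64.

1/64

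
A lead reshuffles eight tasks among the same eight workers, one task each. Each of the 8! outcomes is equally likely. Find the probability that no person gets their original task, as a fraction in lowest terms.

Favorable outcomes: !8 = 14833.
Total outcomes: 8! = 40320.
Probability = 14833/40320 = 2119/5760.

2119/5760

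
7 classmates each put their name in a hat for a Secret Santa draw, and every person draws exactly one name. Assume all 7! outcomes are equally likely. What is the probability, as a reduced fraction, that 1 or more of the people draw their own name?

177/280

Favorable outcomes: Σ_{i≥1} C(7,i)·!(7-i) = 7·265 + 21·44 + 35·9 + 35·2 + 21·1 + 7·0 + 1·1 = 3186.
Total outcomes: 7! = 5040.
Probability = 3186/5040 = 177/280.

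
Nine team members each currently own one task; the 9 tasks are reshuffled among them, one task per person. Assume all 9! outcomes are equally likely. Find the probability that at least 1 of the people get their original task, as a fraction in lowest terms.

28673/45360

Favorable outcomes: Σ_{i≥1} C(9,i)·!(9-i) = 9·14833 + 36·1854 + 84·265 + 126·44 + 126·9 + 84·2 + 36·1 + 9·0 + 1·1 = 229384.
Total outcomes: 9! = 362880.
Probability = 229384/362880 = 28673/45360.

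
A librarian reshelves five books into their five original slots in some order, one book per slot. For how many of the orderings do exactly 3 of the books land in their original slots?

10

Choose which 3 of the 5 are fixed: C(5,3) = 10.
The other 2 form a derangement: !2 = 1.
Total: 10 × 1 = 10.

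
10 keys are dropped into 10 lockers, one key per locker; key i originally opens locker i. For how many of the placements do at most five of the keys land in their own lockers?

# with exactly i fixed is C(10,i)·!(10-i); sum over i=0..5:
  i=0: C(10,0)·!10 = 1·1334961 = 1334961
  i=1: C(10,1)·!9 = 10·133496 = 1334960
  i=2: C(10,2)·!8 = 45·14833 = 667485
  i=3: C(10,3)·!7 = 120·1854 = 222480
  i=4: C(10,4)·!6 = 210·265 = 55650
  i=5: C(10,5)·!5 = 252·44 = 11088
Total = 3626624.

3626624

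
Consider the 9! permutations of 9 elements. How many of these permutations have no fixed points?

The subfactorial !9 = [9!/e] (nearest integer).
9! = 362880, and 362880/e ≈ 133496.09, so !9 = 133496.

133496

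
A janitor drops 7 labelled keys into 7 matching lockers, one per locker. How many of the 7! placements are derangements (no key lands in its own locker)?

!7 is the nearest integer to 7!/e.
7! = 5040, and 5040/e ≈ 1854.11, so !7 = 1854.

1854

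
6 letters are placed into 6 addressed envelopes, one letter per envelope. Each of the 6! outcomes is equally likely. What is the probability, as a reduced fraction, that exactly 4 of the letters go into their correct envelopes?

1/48

Favorable outcomes: C(6,4)·!2 = 15·1 = 15.
Total outcomes: 6! = 720.
Probability = 15/720 = 1/48.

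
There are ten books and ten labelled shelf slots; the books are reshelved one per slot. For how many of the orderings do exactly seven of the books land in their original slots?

Choose which 7 of the 10 are fixed: C(10,7) = 120.
The other 3 form a derangement: !3 = 2.
Total: 120 × 2 = 240.

240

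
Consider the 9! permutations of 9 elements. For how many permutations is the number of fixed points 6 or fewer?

362843

# with exactly i fixed is C(9,i)·!(9-i); sum over i=0..6:
  i=0: C(9,0)·!9 = 1·133496 = 133496
  i=1: C(9,1)·!8 = 9·14833 = 133497
  i=2: C(9,2)·!7 = 36·1854 = 66744
  i=3: C(9,3)·!6 = 84·265 = 22260
  i=4: C(9,4)·!5 = 126·44 = 5544
  i=5: C(9,5)·!4 = 126·9 = 1134
  i=6: C(9,6)·!3 = 84·2 = 168
Total = 362843.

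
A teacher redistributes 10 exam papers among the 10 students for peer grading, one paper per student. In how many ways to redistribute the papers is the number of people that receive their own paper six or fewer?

3628514

Sum C(10,i)·!(10-i) for i = 0..6:
  i=0: C(10,0)·!10 = 1·1334961 = 1334961
  i=1: C(10,1)·!9 = 10·133496 = 1334960
  i=2: C(10,2)·!8 = 45·14833 = 667485
  i=3: C(10,3)·!7 = 120·1854 = 222480
  i=4: C(10,4)·!6 = 210·265 = 55650
  i=5: C(10,5)·!5 = 252·44 = 11088
  i=6: C(10,6)·!4 = 210·9 = 1890
Total = 3628514.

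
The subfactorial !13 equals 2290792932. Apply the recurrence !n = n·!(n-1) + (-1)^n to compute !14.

!14 = 14·2290792932 + 1 = 32071101049.

32071101049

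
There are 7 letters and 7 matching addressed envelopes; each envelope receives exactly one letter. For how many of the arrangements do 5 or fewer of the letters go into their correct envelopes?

5039

Sum C(7,i)·!(7-i) for i = 0..5:
  i=0: C(7,0)·!7 = 1·1854 = 1854
  i=1: C(7,1)·!6 = 7·265 = 1855
  i=2: C(7,2)·!5 = 21·44 = 924
  i=3: C(7,3)·!4 = 35·9 = 315
  i=4: C(7,4)·!3 = 35·2 = 70
  i=5: C(7,5)·!2 = 21·1 = 21
Total = 5039.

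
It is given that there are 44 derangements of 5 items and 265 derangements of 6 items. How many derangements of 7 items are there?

D_7 = (7-1)·(D_6 + D_5) = 6·(265 + 44) = 6·309 = 1854.

1854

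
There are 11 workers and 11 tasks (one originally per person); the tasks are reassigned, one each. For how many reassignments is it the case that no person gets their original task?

By inclusion-exclusion, !11 = Σ (-1)^k · 11!/k! for k=0..11
= 11! - 11!/1! + 11!/2! - 11!/3! + 11!/4! - 11!/5! + 11!/6! - 11!/7! + 11!/8! - 11!/9! + 11!/10! - 11!/11!
= 39916800 - 39916800 + 19958400 - 6652800 + 1663200 - 332640 + 55440 - 7920 + 990 - 110 + 11 - 1
= 14684570

14684570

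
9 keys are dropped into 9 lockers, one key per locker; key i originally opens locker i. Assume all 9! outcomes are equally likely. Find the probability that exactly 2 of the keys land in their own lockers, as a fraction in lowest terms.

Favorable outcomes: C(9,2)·!7 = 36·1854 = 66744.
Total outcomes: 9! = 362880.
Probability = 66744/362880 = 103/560.

103/560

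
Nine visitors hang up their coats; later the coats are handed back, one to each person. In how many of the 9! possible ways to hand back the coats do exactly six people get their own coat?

Choose which 6 of the 9 are fixed: C(9,6) = 84.
The remaining 3 must be deranged: !3 = 2.
Total: 84 × 2 = 168.

168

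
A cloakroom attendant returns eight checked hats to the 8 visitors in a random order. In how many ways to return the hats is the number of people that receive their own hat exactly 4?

630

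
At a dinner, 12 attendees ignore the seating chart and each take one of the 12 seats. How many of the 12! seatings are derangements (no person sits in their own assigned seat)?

The subfactorial !12 = [12!/e] (nearest integer).
12! = 479001600, and 479001600/e ≈ 176214840.93, so !12 = 176214841.

176214841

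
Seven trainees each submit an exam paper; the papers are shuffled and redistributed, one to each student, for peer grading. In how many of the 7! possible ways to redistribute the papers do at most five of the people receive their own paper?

5039

Sum C(7,i)·!(7-i) for i = 0..5:
  i=0: C(7,0)·!7 = 1·1854 = 1854
  i=1: C(7,1)·!6 = 7·265 = 1855
  i=2: C(7,2)·!5 = 21·44 = 924
  i=3: C(7,3)·!4 = 35·9 = 315
  i=4: C(7,4)·!3 = 35·2 = 70
  i=5: C(7,5)·!2 = 21·1 = 21
Total = 5039.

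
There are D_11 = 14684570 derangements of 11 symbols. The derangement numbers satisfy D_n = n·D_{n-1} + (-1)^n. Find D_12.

176214841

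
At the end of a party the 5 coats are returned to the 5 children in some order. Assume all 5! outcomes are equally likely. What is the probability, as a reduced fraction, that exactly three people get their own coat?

1/12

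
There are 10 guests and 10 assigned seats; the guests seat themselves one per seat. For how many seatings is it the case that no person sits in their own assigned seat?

By inclusion-exclusion, !10 = Σ (-1)^k · 10!/k! for k=0..10
= 10! - 10!/1! + 10!/2! - 10!/3! + 10!/4! - 10!/5! + 10!/6! - 10!/7! + 10!/8! - 10!/9! + 10!/10!
= 3628800 - 3628800 + 1814400 - 604800 + 151200 - 30240 + 5040 - 720 + 90 - 10 + 1
= 1334961

1334961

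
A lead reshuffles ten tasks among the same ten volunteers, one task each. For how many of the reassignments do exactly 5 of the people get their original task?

11088

Choose which 5 of the 10 are fixed: C(10,5) = 252.
The other 5 form a derangement: !5 = 44.
Total: 252 × 44 = 11088.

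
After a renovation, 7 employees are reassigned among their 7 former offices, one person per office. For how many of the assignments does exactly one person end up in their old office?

1855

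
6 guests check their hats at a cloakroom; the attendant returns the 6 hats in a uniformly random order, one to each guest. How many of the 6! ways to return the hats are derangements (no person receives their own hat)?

265

The subfactorial !6 = [6!/e] (nearest integer).
6! = 720, and 720/e ≈ 264.87, so !6 = 265.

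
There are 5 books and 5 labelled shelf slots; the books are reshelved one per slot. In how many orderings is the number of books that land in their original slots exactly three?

10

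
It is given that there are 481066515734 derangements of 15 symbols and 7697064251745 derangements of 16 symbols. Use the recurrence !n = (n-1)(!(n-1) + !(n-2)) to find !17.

130850092279664

!17 = (17-1)·(!16 + !15) = 16·(7697064251745 + 481066515734) = 16·8178130767479 = 130850092279664.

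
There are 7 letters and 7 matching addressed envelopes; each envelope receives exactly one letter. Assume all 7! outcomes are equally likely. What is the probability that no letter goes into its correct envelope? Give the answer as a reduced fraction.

103/280

Favorable outcomes: !7 = 1854.
Total outcomes: 7! = 5040.
Probability = 1854/5040 = 103/280.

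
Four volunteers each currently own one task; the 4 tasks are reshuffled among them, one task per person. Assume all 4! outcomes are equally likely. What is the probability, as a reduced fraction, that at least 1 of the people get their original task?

5/8

Favorable outcomes: Σ_{i≥1} C(4,i)·!(4-i) = 4·2 + 6·1 + 4·0 + 1·1 = 15.
Total outcomes: 4! = 24.
Probability = 15/24 = 5/8.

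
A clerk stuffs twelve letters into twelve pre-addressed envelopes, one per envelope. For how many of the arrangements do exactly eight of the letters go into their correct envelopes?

Choose which 8 of the 12 are fixed: C(12,8) = 495.
The other 4 form a derangement: !4 = 9.
Total: 495 × 9 = 4455.

4455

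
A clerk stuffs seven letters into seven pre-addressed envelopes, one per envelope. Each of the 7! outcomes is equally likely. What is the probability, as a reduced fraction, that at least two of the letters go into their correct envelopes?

Favorable outcomes: Σ_{i≥2} C(7,i)·!(7-i) = 21·44 + 35·9 + 35·2 + 21·1 + 7·0 + 1·1 = 1331.
Total outcomes: 7! = 5040.
Probability = 1331/5040 = 1331/5040.

1331/5040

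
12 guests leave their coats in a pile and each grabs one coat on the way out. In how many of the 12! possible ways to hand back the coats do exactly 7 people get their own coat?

34848

Pick the 7 fixed positions: C(12,7) = 792 ways.
The other 5 form a derangement: !5 = 44.
Total: 792 × 44 = 34848.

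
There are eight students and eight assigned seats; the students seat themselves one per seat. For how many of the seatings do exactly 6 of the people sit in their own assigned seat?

28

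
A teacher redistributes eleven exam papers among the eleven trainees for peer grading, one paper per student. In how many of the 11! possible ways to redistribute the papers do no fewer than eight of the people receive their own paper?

Sum C(11,i)·!(11-i) for i = 8..11:
  i=8: C(11,8)·!3 = 165·2 = 330
  i=9: C(11,9)·!2 = 55·1 = 55
  i=10: C(11,10)·!1 = 11·0 = 0
  i=11: C(11,11)·!0 = 1·1 = 1
Total = 386.

386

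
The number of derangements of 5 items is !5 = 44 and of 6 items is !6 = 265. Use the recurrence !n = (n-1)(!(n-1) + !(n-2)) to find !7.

1854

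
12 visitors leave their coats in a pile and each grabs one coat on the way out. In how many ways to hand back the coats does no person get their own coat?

Recurrence: !12 = 11·(!11 + !10).
!12 = 11·(14684570 + 1334961) = 11·16019531 = 176214841

176214841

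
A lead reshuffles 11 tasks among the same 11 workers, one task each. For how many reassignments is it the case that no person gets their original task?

14684570

Recurrence: !11 = 10·(!10 + !9).
!11 = 10·(1334961 + 133496) = 10·1468457 = 14684570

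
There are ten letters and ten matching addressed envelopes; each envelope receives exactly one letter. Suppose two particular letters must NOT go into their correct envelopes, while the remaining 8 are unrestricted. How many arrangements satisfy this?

2943360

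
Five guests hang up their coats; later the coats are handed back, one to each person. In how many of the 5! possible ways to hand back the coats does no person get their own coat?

44

!5 = 5! · Σ_{k=0}^{5} (-1)^k/k!
= 5! - 5!/1! + 5!/2! - 5!/3! + 5!/4! - 5!/5!
= 120 - 120 + 60 - 20 + 5 - 1
= 44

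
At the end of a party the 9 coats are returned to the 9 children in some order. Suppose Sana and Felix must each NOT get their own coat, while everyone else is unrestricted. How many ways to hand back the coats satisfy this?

287280

Let A_j be the event that the j-th constrained one is fixed. By inclusion-exclusion over the 2 events:
Σ_{j=0}^{2} (-1)^j C(2,j)(9-j)!
= C(2,0)·9! - C(2,1)·8! + C(2,2)·7!
= 362880 - 80640 + 5040
= 287280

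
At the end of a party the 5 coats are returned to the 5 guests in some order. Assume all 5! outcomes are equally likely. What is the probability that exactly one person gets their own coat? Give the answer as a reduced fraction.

3/8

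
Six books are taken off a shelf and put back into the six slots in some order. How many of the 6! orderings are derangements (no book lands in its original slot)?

!6 is the nearest integer to 6!/e.
6! = 720, and 720/e ≈ 264.87, so !6 = 265.

265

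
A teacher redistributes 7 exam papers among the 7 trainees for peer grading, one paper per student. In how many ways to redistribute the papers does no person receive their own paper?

Use !n = n·!(n-1) + (-1)^n.
!7 = 7·265 - 1 = 1854

1854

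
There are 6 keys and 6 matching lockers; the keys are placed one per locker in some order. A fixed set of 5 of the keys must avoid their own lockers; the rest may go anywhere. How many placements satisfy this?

Let A_j be the event that the j-th constrained one is fixed. By inclusion-exclusion over the 5 events:
Σ_{j=0}^{5} (-1)^j C(5,j)(6-j)!
= C(5,0)·6! - C(5,1)·5! + C(5,2)·4! - C(5,3)·3! + C(5,4)·2! - C(5,5)·1!
= 720 - 600 + 240 - 60 + 10 - 1
= 309

309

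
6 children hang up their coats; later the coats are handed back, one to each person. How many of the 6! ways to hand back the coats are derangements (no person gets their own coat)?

265

The number of derangements of 6 is !6 = Σ_{k=0}^{6} (-1)^k·6!/k!
= 6! - 6!/1! + 6!/2! - 6!/3! + 6!/4! - 6!/5! + 6!/6!
= 720 - 720 + 360 - 120 + 30 - 6 + 1
= 265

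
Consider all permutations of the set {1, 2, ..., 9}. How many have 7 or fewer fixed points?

Sum C(9,i)·!(9-i) for i = 0..7:
  i=0: C(9,0)·!9 = 1·133496 = 133496
  i=1: C(9,1)·!8 = 9·14833 = 133497
  i=2: C(9,2)·!7 = 36·1854 = 66744
  i=3: C(9,3)·!6 = 84·265 = 22260
  i=4: C(9,4)·!5 = 126·44 = 5544
  i=5: C(9,5)·!4 = 126·9 = 1134
  i=6: C(9,6)·!3 = 84·2 = 168
  i=7: C(9,7)·!2 = 36·1 = 36
Total = 362879.

362879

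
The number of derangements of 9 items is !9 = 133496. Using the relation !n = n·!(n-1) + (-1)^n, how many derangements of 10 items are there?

!10 = 10·133496 + 1 = 1334961.

1334961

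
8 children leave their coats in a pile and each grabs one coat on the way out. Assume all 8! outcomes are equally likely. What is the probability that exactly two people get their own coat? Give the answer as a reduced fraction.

Favorable outcomes: C(8,2)·!6 = 28·265 = 7420.
Total outcomes: 8! = 40320.
Probability = 7420/40320 = 53/288.

53/288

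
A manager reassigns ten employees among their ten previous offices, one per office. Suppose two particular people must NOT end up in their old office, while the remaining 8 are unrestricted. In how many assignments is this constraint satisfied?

Let A_j be the event that the j-th constrained one is fixed. By inclusion-exclusion over the 2 events:
Σ_{j=0}^{2} (-1)^j C(2,j)(10-j)!
= C(2,0)·10! - C(2,1)·9! + C(2,2)·8!
= 3628800 - 725760 + 40320
= 2943360

2943360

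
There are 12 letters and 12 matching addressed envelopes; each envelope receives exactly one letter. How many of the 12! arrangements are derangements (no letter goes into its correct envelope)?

176214841

!12 = 12! · Σ_{k=0}^{12} (-1)^k/k!
= 12! - 12!/1! + 12!/2! - 12!/3! + 12!/4! - 12!/5! + 12!/6! - 12!/7! + 12!/8! - 12!/9! + 12!/10! - 12!/11! + 12!/12!
= 479001600 - 479001600 + 239500800 - 79833600 + 19958400 - 3991680 + 665280 - 95040 + 11880 - 1320 + 132 - 12 + 1
= 176214841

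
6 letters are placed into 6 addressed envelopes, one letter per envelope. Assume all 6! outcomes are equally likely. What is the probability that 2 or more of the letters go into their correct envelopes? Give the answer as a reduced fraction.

191/720

Favorable outcomes: Σ_{i≥2} C(6,i)·!(6-i) = 15·9 + 20·2 + 15·1 + 6·0 + 1·1 = 191.
Total outcomes: 6! = 720.
Probability = 191/720 = 191/720.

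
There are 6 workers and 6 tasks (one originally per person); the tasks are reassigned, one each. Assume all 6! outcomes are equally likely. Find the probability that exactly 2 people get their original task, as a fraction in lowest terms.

3/16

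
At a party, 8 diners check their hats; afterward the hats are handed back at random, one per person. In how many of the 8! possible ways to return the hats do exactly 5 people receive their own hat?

112

Choose which 5 of the 8 are fixed: C(8,5) = 56.
The remaining 3 must be deranged: !3 = 2.
Total: 56 × 2 = 112.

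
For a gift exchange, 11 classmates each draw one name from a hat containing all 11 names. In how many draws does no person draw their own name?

14684570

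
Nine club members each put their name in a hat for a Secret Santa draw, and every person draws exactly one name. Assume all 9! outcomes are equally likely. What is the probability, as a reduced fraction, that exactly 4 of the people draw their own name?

11/720

Favorable outcomes: C(9,4)·!5 = 126·44 = 5544.
Total outcomes: 9! = 362880.
Probability = 5544/362880 = 11/720.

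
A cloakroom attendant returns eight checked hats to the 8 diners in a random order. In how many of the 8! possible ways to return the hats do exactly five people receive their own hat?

Pick the 5 fixed positions: C(8,5) = 56 ways.
The remaining 3 must be deranged: !3 = 2.
Total: 56 × 2 = 112.

112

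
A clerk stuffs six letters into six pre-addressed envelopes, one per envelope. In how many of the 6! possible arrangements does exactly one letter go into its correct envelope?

264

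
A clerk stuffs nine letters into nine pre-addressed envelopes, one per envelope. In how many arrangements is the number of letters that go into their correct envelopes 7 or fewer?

# with exactly i fixed is C(9,i)·!(9-i); sum over i=0..7:
  i=0: C(9,0)·!9 = 1·133496 = 133496
  i=1: C(9,1)·!8 = 9·14833 = 133497
  i=2: C(9,2)·!7 = 36·1854 = 66744
  i=3: C(9,3)·!6 = 84·265 = 22260
  i=4: C(9,4)·!5 = 126·44 = 5544
  i=5: C(9,5)·!4 = 126·9 = 1134
  i=6: C(9,6)·!3 = 84·2 = 168
  i=7: C(9,7)·!2 = 36·1 = 36
Total = 362879.

362879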